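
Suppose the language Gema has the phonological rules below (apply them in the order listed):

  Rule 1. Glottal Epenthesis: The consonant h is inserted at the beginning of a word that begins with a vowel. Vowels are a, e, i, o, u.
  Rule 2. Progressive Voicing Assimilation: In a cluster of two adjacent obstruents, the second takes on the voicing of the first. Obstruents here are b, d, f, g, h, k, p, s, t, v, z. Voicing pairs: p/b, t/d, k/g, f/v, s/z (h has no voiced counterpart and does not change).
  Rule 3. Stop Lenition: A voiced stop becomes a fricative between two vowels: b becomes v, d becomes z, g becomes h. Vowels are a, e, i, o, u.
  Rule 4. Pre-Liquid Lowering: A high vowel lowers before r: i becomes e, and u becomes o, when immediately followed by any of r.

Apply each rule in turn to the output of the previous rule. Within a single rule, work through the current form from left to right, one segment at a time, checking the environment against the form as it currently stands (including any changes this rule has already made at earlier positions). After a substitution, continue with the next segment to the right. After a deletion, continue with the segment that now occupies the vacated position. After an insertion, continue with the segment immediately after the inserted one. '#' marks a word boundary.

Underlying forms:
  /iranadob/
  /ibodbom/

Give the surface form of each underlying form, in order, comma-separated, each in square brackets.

[heranazob], [hivodbom]

/iranadob/:
  Rule 1 Glottal Epenthesis: [iranadob] → [hiranadob]
  Rule 2 Progressive Voicing Assimilation: no change — [hiranadob]
  Rule 3 Stop Lenition: [hiranadob] → [hiranazob]
  Rule 4 Pre-Liquid Lowering: [hiranazob] → [heranazob]
/ibodbom/:
  Rule 1 Glottal Epenthesis: [ibodbom] → [hibodbom]
  Rule 2 Progressive Voicing Assimilation: no change — [hibodbom]
  Rule 3 Stop Lenition: [hibodbom] → [hivodbom]
  Rule 4 Pre-Liquid Lowering: no change — [hivodbom]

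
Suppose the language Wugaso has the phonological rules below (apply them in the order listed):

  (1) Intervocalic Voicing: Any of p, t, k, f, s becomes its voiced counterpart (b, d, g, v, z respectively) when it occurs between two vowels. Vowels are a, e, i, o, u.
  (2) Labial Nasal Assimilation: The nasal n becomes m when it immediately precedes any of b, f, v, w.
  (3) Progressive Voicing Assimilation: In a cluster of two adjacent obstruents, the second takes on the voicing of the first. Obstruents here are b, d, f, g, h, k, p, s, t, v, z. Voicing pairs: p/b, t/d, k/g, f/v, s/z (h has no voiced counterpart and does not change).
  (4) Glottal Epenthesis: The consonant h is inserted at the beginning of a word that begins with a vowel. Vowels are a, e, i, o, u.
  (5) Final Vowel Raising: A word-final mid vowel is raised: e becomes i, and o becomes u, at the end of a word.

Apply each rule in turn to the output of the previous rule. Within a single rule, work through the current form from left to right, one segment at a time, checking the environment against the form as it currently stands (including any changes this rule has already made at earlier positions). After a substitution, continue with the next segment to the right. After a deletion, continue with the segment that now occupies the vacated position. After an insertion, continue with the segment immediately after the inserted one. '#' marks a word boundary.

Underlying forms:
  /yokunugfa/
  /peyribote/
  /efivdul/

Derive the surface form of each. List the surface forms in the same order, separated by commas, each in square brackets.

/yokunugfa/:
  (1) Intervocalic Voicing: [yokunugfa] → [yogunugfa]
  (2) Labial Nasal Assimilation: no change — [yogunugfa]
  (3) Progressive Voicing Assimilation: [yogunugfa] → [yogunugva]
  (4) Glottal Epenthesis: no change — [yogunugva]
  (5) Final Vowel Raising: no change — [yogunugva]
/peyribote/:
  (1) Intervocalic Voicing: [peyribote] → [peyribode]
  (2) Labial Nasal Assimilation: no change — [peyribode]
  (3) Progressive Voicing Assimilation: no change — [peyribode]
  (4) Glottal Epenthesis: no change — [peyribode]
  (5) Final Vowel Raising: [peyribode] → [peyribodi]
/efivdul/:
  (1) Intervocalic Voicing: [efivdul] → [evivdul]
  (2) Labial Nasal Assimilation: no change — [evivdul]
  (3) Progressive Voicing Assimilation: no change — [evivdul]
  (4) Glottal Epenthesis: [evivdul] → [hevivdul]
  (5) Final Vowel Raising: no change — [hevivdul]

[yogunugva], [peyribodi], [hevivdul]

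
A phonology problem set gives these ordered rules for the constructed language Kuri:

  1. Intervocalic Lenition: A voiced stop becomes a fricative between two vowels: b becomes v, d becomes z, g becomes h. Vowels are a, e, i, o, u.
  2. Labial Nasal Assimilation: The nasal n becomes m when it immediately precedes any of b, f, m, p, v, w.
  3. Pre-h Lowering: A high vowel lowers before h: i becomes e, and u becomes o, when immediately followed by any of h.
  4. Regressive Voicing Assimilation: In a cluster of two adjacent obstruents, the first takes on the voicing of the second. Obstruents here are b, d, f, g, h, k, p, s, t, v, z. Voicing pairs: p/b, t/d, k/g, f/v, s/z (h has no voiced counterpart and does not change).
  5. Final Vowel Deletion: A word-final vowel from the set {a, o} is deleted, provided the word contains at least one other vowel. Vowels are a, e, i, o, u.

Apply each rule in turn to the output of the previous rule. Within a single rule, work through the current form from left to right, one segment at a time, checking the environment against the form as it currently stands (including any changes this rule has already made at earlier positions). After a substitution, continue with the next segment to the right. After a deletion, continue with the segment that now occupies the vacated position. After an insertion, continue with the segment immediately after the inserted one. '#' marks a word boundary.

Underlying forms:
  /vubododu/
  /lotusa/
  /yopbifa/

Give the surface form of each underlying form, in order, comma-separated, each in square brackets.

[vuvozozu], [lotus], [yobbif]

/vubododu/:
  1 Intervocalic Lenition: [vubododu] → [vuvozozu]
  2 Labial Nasal Assimilation: no change — [vuvozozu]
  3 Pre-h Lowering: no change — [vuvozozu]
  4 Regressive Voicing Assimilation: no change — [vuvozozu]
  5 Final Vowel Deletion: no change — [vuvozozu]
/lotusa/:
  1 Intervocalic Lenition: no change — [lotusa]
  2 Labial Nasal Assimilation: no change — [lotusa]
  3 Pre-h Lowering: no change — [lotusa]
  4 Regressive Voicing Assimilation: no change — [lotusa]
  5 Final Vowel Deletion: [lotusa] → [lotus]
/yopbifa/:
  1 Intervocalic Lenition: no change — [yopbifa]
  2 Labial Nasal Assimilation: no change — [yopbifa]
  3 Pre-h Lowering: no change — [yopbifa]
  4 Regressive Voicing Assimilation: [yopbifa] → [yobbifa]
  5 Final Vowel Deletion: [yobbifa] → [yobbif]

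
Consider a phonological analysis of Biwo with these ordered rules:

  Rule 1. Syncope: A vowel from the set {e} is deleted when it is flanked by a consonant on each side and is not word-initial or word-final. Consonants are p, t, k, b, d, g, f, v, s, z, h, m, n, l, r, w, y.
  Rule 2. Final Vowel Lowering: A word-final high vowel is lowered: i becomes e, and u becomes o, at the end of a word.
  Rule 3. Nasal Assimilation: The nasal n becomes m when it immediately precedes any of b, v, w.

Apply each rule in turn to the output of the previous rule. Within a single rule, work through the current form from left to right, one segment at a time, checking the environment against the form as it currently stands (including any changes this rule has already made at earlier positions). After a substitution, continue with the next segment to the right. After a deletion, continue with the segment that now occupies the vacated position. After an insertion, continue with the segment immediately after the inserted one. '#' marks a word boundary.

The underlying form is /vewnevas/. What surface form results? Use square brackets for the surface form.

[vwmvas]

Rule 1 Syncope: [vewnevas] → [vwnvas]
Rule 2 Final Vowel Lowering: no change — [vwnvas]
Rule 3 Nasal Assimilation: [vwnvas] → [vwmvas]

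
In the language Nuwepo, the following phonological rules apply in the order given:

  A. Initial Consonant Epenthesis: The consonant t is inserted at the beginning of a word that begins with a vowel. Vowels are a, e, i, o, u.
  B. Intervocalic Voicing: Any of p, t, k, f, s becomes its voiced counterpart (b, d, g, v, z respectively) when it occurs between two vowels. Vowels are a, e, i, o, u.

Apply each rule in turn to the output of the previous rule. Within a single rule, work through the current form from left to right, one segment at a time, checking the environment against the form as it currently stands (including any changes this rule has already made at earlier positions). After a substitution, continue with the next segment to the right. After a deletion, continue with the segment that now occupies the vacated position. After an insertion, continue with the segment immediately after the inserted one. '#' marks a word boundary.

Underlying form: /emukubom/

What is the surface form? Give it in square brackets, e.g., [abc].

[temugubom]

A Initial Consonant Epenthesis: [emukubom] → [temukubom]
B Intervocalic Voicing: [temukubom] → [temugubom]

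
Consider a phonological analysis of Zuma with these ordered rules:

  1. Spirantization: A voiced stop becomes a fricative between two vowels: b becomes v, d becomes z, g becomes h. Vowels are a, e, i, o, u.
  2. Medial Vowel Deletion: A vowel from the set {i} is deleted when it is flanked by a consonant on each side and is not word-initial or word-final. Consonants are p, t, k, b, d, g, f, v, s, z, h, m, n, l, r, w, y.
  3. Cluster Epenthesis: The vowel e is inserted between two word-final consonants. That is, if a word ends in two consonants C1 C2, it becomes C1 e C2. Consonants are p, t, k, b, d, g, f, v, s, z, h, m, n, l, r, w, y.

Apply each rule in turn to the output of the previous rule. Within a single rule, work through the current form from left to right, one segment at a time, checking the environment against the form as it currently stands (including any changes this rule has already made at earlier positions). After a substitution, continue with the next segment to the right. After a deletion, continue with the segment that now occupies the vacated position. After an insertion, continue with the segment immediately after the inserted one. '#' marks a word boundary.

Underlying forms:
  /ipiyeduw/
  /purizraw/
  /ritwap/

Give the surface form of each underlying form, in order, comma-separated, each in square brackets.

[ipyezuw], [purzraw], [rtwap]

/ipiyeduw/:
  1 Spirantization: [ipiyeduw] → [ipiyezuw]
  2 Medial Vowel Deletion: [ipiyezuw] → [ipyezuw]
  3 Cluster Epenthesis: no change — [ipyezuw]
/purizraw/:
  1 Spirantization: no change — [purizraw]
  2 Medial Vowel Deletion: [purizraw] → [purzraw]
  3 Cluster Epenthesis: no change — [purzraw]
/ritwap/:
  1 Spirantization: no change — [ritwap]
  2 Medial Vowel Deletion: [ritwap] → [rtwap]
  3 Cluster Epenthesis: no change — [rtwap]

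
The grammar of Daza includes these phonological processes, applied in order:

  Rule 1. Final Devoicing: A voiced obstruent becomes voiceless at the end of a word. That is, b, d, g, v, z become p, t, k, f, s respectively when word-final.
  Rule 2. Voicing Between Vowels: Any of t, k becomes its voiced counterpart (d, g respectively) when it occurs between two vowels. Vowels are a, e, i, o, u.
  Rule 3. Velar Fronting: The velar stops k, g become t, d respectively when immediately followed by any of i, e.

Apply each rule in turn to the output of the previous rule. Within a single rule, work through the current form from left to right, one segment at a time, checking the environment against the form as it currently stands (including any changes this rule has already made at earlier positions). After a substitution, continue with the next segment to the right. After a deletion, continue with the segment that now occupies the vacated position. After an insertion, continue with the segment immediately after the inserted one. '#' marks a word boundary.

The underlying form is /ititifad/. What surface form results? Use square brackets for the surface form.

[ididifat]

Rule 1 Final Devoicing: [ititifad] → [ititifat]
Rule 2 Voicing Between Vowels: [ititifat] → [ididifat]
Rule 3 Velar Fronting: no change — [ididifat]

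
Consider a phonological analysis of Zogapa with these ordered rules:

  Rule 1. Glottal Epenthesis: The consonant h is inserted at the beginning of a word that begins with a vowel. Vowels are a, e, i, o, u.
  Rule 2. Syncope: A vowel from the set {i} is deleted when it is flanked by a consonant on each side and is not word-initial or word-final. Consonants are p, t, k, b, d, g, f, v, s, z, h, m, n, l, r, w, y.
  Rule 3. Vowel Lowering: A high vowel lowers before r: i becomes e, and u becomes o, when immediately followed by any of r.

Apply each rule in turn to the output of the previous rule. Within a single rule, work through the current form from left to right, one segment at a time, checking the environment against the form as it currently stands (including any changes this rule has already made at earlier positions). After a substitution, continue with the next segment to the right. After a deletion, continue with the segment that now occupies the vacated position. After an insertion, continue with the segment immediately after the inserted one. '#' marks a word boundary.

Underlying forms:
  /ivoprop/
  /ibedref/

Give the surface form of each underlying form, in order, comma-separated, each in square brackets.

[hvoprop], [hbedref]

/ivoprop/:
  Rule 1 Glottal Epenthesis: [ivoprop] → [hivoprop]
  Rule 2 Syncope: [hivoprop] → [hvoprop]
  Rule 3 Vowel Lowering: no change — [hvoprop]
/ibedref/:
  Rule 1 Glottal Epenthesis: [ibedref] → [hibedref]
  Rule 2 Syncope: [hibedref] → [hbedref]
  Rule 3 Vowel Lowering: no change — [hbedref]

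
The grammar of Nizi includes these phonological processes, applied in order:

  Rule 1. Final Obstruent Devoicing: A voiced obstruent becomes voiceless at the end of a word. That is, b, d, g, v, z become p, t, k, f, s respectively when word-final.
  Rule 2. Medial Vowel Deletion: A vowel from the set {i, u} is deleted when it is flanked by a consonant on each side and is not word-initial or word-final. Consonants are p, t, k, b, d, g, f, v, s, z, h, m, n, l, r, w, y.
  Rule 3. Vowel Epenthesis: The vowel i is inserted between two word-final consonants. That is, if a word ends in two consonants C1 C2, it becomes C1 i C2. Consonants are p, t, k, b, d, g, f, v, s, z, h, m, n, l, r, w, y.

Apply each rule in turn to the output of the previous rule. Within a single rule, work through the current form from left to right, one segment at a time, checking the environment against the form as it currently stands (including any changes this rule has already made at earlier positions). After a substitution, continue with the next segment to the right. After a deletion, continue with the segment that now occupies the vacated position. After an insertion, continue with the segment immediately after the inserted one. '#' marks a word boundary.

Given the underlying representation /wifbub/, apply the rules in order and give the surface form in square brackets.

[wfbip]

Rule 1 Final Obstruent Devoicing: [wifbub] → [wifbup]
Rule 2 Medial Vowel Deletion: [wifbup] → [wfbp]
Rule 3 Vowel Epenthesis: [wfbp] → [wfbip]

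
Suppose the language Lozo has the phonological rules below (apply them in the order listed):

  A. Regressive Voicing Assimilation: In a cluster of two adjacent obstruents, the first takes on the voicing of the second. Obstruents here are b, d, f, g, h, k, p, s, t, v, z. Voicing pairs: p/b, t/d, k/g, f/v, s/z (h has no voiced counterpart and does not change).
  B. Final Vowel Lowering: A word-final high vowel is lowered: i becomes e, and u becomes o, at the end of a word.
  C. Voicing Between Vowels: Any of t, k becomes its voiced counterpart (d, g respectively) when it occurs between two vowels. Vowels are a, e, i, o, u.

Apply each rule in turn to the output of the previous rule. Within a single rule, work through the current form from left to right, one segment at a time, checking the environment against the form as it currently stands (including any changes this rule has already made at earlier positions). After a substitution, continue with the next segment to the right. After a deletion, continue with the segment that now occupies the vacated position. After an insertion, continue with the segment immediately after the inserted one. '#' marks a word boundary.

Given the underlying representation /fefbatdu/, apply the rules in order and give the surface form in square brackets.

A Regressive Voicing Assimilation: [fefbatdu] → [fevbaddu]
B Final Vowel Lowering: [fevbaddu] → [fevbaddo]
C Voicing Between Vowels: no change — [fevbaddo]

[fevbaddo]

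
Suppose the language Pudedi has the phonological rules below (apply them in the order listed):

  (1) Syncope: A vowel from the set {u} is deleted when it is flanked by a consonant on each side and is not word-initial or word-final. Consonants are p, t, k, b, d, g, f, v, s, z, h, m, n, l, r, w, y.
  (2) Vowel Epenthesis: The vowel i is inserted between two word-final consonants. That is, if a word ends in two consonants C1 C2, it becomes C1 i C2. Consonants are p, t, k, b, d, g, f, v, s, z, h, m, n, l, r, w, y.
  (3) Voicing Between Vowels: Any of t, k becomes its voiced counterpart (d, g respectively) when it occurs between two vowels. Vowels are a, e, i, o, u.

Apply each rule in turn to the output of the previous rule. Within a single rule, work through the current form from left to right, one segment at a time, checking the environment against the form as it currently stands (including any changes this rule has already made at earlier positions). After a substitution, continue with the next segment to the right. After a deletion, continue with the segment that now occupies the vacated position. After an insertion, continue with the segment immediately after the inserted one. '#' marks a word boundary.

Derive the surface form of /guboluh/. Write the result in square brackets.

(1) Syncope: [guboluh] → [gbolh]
(2) Vowel Epenthesis: [gbolh] → [gbolih]
(3) Voicing Between Vowels: no change — [gbolih]

[gbolih]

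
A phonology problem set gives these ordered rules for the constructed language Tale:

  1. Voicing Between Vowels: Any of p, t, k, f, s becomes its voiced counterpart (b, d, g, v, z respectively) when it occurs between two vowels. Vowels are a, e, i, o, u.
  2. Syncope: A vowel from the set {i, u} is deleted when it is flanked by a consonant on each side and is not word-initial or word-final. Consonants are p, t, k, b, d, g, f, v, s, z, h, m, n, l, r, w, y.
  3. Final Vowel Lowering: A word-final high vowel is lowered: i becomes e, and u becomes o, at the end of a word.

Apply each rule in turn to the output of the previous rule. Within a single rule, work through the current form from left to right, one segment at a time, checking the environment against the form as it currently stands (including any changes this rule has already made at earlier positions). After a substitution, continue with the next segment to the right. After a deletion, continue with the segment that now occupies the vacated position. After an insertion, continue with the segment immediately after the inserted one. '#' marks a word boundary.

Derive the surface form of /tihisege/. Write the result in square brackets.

[thzege]

1 Voicing Between Vowels: [tihisege] → [tihizege]
2 Syncope: [tihizege] → [thzege]
3 Final Vowel Lowering: no change — [thzege]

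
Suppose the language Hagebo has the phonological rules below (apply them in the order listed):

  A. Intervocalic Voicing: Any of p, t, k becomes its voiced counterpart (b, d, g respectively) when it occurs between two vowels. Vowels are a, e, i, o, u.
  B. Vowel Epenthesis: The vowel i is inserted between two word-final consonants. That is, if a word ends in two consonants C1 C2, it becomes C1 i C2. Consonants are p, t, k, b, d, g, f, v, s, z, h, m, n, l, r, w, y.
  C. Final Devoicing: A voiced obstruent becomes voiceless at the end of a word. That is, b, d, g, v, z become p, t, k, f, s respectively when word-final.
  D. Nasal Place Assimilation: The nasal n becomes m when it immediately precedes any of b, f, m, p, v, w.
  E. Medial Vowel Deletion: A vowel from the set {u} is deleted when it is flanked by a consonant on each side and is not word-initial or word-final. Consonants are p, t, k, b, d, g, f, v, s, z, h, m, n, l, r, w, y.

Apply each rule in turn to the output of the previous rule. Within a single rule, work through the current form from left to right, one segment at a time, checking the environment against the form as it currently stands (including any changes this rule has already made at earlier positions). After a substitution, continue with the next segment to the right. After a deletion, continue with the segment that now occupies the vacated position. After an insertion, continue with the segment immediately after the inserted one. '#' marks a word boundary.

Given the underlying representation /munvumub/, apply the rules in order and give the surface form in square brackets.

[mmvmp]

A Intervocalic Voicing: no change — [munvumub]
B Vowel Epenthesis: no change — [munvumub]
C Final Devoicing: [munvumub] → [munvumup]
D Nasal Place Assimilation: [munvumup] → [mumvumup]
E Medial Vowel Deletion: [mumvumup] → [mmvmp]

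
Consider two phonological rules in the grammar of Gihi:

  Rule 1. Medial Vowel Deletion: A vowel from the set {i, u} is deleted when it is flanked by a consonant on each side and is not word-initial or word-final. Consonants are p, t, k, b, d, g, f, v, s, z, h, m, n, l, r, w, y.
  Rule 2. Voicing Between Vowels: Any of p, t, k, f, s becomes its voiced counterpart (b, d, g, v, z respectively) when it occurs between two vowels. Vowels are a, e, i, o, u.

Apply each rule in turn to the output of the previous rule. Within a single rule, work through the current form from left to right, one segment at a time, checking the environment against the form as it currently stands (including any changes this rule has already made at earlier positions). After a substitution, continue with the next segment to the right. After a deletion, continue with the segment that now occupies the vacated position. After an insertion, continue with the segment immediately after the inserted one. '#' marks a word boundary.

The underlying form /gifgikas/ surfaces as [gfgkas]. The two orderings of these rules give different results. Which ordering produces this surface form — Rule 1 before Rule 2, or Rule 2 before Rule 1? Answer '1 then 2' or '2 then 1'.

1 then 2

Order 1 then 2:
  1 Medial Vowel Deletion: [gifgikas] → [gfgkas]
  2 Voicing Between Vowels: no change — [gfgkas]
  result: [gfgkas]
Order 2 then 1:
  2 Voicing Between Vowels: [gifgikas] → [gifgigas]
  1 Medial Vowel Deletion: [gifgigas] → [gfggas]
  result: [gfggas]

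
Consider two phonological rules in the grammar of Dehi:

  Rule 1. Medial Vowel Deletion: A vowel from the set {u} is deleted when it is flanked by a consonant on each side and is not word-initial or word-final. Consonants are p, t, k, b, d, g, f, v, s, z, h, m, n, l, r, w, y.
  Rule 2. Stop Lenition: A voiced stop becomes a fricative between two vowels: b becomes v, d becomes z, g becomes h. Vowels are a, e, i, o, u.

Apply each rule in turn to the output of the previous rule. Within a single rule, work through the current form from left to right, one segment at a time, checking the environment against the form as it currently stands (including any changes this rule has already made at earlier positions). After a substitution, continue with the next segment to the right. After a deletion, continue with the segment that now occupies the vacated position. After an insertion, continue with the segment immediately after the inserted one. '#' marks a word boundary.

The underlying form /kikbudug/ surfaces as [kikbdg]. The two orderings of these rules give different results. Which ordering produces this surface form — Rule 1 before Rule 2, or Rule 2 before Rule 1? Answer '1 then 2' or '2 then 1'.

Order 1 then 2:
  1 Medial Vowel Deletion: [kikbudug] → [kikbdg]
  2 Stop Lenition: no change — [kikbdg]
  result: [kikbdg]
Order 2 then 1:
  2 Stop Lenition: [kikbudug] → [kikbuzug]
  1 Medial Vowel Deletion: [kikbuzug] → [kikbzg]
  result: [kikbzg]

1 then 2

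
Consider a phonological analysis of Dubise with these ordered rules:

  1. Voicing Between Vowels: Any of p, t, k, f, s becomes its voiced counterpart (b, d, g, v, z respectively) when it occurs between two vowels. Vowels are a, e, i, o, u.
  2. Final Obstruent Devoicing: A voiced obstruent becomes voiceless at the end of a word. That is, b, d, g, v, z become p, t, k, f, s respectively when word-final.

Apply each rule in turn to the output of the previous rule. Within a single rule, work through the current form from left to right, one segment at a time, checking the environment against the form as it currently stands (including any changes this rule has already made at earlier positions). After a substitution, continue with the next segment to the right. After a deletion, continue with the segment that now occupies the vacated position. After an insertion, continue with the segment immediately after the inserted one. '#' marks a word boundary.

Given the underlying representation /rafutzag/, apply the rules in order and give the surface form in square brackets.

1 Voicing Between Vowels: [rafutzag] → [ravutzag]
2 Final Obstruent Devoicing: [ravutzag] → [ravutzak]

[ravutzak]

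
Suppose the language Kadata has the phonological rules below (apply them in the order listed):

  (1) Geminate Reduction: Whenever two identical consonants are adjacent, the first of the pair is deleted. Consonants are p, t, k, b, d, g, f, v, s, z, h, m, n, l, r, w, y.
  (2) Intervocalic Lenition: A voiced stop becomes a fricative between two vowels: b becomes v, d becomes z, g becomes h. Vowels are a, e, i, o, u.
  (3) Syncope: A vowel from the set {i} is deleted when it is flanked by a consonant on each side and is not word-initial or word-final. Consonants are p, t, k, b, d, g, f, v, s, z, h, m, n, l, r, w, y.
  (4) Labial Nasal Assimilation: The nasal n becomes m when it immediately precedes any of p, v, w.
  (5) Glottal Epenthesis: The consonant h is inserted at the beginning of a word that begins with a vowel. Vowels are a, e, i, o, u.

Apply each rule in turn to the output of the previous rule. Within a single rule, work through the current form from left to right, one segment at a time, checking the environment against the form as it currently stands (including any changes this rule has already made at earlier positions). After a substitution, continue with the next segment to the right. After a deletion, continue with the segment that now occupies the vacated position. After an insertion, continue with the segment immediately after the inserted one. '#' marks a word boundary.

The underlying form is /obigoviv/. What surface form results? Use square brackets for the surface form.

[hovhovv]

(1) Geminate Reduction: no change — [obigoviv]
(2) Intervocalic Lenition: [obigoviv] → [ovihoviv]
(3) Syncope: [ovihoviv] → [ovhovv]
(4) Labial Nasal Assimilation: no change — [ovhovv]
(5) Glottal Epenthesis: [ovhovv] → [hovhovv]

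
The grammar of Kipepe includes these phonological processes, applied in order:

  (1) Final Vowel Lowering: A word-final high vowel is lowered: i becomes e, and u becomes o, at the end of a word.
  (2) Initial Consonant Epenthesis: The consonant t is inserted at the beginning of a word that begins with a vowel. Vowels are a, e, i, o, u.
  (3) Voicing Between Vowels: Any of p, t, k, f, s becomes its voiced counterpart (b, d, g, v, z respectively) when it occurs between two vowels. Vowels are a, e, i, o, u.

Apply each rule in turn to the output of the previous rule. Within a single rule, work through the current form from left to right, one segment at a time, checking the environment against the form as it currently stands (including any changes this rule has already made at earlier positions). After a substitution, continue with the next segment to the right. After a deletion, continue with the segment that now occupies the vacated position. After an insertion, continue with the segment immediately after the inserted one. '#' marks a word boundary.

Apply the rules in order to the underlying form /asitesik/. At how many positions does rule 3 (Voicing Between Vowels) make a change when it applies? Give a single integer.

3

(1) Final Vowel Lowering: no change — [asitesik]
(2) Initial Consonant Epenthesis: [asitesik] → [tasitesik]
(3) Voicing Between Vowels: [tasitesik] → [tazidezik]
Rule 3 changed 3 position(s).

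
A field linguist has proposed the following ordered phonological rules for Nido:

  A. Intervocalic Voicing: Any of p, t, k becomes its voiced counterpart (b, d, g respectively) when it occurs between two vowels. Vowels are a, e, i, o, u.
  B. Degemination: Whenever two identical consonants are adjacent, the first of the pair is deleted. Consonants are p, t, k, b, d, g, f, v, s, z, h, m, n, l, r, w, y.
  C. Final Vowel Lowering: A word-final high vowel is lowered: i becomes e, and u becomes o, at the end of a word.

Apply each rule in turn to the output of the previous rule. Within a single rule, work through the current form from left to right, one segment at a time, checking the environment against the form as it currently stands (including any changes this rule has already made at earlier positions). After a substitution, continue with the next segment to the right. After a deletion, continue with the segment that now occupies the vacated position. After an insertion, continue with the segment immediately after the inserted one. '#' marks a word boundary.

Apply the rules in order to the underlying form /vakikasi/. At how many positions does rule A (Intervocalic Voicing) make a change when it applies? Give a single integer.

2

A Intervocalic Voicing: [vakikasi] → [vagigasi]
B Degemination: no change — [vagigasi]
C Final Vowel Lowering: [vagigasi] → [vagigase]
Rule A changed 2 position(s).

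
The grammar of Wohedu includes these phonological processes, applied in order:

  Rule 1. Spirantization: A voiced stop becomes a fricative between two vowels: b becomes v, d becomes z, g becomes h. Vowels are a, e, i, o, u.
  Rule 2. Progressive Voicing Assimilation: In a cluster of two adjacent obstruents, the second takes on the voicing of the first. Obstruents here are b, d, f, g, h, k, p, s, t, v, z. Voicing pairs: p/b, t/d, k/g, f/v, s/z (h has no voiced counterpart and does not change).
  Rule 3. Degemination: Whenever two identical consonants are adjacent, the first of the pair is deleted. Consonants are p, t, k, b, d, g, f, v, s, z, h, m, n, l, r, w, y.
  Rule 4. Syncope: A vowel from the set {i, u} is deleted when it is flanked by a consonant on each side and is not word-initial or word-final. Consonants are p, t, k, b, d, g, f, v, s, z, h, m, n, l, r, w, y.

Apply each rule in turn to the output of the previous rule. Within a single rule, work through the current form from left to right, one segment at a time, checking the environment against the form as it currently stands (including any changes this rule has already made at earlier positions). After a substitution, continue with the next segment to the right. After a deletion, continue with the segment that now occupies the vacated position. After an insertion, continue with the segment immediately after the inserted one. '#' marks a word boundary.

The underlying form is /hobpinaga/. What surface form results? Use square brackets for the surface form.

[hobnaha]

Rule 1 Spirantization: [hobpinaga] → [hobpinaha]
Rule 2 Progressive Voicing Assimilation: [hobpinaha] → [hobbinaha]
Rule 3 Degemination: [hobbinaha] → [hobinaha]
Rule 4 Syncope: [hobinaha] → [hobnaha]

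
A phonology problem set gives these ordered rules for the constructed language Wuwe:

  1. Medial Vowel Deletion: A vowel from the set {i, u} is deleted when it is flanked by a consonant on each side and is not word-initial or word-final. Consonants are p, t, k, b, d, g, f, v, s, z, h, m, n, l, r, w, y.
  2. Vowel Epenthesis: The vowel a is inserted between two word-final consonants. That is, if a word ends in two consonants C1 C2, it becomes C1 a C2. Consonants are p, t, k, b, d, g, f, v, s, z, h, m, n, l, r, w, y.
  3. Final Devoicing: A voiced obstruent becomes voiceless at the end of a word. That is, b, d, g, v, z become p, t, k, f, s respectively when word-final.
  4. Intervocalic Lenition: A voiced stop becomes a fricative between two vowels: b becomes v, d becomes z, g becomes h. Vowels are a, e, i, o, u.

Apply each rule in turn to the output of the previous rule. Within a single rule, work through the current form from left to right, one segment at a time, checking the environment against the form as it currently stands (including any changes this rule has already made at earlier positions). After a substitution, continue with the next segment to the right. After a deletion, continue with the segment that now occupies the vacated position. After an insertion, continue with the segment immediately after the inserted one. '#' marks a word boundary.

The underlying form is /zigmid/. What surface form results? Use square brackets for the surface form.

[zgmat]

1 Medial Vowel Deletion: [zigmid] → [zgmd]
2 Vowel Epenthesis: [zgmd] → [zgmad]
3 Final Devoicing: [zgmad] → [zgmat]
4 Intervocalic Lenition: no change — [zgmat]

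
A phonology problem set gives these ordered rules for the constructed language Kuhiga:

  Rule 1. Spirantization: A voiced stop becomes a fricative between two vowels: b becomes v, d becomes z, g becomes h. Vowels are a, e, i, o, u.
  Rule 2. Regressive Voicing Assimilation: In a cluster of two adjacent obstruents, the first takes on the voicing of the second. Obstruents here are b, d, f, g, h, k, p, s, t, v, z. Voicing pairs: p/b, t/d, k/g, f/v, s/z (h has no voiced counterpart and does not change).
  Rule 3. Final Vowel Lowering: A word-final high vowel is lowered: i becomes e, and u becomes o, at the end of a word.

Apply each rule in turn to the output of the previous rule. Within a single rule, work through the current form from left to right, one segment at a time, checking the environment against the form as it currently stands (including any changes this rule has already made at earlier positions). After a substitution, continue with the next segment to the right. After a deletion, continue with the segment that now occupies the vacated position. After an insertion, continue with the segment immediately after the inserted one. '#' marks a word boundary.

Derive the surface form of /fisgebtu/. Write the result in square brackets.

[fizgepto]

Rule 1 Spirantization: no change — [fisgebtu]
Rule 2 Regressive Voicing Assimilation: [fisgebtu] → [fizgeptu]
Rule 3 Final Vowel Lowering: [fizgeptu] → [fizgepto]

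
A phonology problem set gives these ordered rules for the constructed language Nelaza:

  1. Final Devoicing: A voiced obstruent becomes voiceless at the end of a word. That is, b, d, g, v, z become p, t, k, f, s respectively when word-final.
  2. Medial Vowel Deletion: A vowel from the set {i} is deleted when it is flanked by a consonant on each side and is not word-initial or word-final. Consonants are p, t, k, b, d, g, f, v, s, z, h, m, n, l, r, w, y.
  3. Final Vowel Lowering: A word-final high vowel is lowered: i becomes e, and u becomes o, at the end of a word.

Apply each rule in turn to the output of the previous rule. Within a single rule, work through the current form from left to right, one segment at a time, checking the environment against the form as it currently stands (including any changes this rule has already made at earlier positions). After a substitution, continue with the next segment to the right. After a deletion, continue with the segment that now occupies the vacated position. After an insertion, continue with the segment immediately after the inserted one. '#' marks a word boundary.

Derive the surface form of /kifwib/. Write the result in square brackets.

1 Final Devoicing: [kifwib] → [kifwip]
2 Medial Vowel Deletion: [kifwip] → [kfwp]
3 Final Vowel Lowering: no change — [kfwp]

[kfwp]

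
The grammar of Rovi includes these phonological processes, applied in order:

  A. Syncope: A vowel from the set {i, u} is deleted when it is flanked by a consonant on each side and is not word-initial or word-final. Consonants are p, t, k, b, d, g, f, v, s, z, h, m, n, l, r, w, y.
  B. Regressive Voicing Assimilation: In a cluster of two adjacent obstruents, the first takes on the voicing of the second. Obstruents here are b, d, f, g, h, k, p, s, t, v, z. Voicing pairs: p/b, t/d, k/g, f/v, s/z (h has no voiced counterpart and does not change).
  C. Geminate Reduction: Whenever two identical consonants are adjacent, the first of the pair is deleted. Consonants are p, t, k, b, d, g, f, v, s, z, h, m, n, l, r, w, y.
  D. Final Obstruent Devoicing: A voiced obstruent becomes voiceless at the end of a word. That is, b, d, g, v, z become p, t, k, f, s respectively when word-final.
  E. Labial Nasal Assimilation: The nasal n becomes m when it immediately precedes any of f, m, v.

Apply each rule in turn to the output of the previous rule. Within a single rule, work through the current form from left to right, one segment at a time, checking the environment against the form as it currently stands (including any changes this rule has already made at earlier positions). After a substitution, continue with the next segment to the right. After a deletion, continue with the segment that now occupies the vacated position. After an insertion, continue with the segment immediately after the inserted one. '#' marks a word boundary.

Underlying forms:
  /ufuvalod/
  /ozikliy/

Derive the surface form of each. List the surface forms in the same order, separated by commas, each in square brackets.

/ufuvalod/:
  A Syncope: [ufuvalod] → [ufvalod]
  B Regressive Voicing Assimilation: [ufvalod] → [uvvalod]
  C Geminate Reduction: [uvvalod] → [uvalod]
  D Final Obstruent Devoicing: [uvalod] → [uvalot]
  E Labial Nasal Assimilation: no change — [uvalot]
/ozikliy/:
  A Syncope: [ozikliy] → [ozkly]
  B Regressive Voicing Assimilation: [ozkly] → [oskly]
  C Geminate Reduction: no change — [oskly]
  D Final Obstruent Devoicing: no change — [oskly]
  E Labial Nasal Assimilation: no change — [oskly]

[uvalot], [oskly]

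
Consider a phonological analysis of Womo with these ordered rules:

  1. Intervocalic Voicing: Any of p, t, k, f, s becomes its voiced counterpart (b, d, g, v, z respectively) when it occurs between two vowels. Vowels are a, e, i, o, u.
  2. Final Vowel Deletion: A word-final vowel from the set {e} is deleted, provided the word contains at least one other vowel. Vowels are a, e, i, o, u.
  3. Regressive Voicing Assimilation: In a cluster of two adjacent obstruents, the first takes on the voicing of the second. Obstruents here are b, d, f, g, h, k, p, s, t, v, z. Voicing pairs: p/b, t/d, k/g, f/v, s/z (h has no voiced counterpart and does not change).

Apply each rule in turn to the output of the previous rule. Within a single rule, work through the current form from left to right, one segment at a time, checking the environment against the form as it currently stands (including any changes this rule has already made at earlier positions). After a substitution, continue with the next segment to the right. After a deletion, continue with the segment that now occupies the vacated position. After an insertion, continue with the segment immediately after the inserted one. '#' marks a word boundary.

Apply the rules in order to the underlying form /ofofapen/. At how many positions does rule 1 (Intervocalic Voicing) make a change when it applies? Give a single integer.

3

1 Intervocalic Voicing: [ofofapen] → [ovovaben]
2 Final Vowel Deletion: no change — [ovovaben]
3 Regressive Voicing Assimilation: no change — [ovovaben]
Rule 1 changed 3 position(s).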